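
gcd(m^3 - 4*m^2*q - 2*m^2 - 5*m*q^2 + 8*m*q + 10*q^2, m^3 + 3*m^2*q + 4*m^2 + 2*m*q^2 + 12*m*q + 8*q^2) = m + q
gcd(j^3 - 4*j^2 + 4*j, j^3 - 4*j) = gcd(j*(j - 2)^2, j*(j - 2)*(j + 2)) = j^2 - 2*j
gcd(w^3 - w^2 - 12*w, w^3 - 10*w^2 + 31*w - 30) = 1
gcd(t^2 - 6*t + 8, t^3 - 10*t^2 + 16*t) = t - 2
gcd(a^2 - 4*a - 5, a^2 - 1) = a + 1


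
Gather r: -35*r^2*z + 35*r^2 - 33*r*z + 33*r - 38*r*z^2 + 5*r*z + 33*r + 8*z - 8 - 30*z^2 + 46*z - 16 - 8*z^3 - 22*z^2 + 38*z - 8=r^2*(35 - 35*z) + r*(-38*z^2 - 28*z + 66) - 8*z^3 - 52*z^2 + 92*z - 32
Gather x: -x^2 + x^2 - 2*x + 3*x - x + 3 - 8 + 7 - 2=0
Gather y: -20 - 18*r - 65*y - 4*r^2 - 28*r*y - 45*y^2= -4*r^2 - 18*r - 45*y^2 + y*(-28*r - 65) - 20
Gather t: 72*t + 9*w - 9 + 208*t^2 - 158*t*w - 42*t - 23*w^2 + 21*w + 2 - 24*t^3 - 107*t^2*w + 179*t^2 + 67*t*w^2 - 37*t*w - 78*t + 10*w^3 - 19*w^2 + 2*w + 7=-24*t^3 + t^2*(387 - 107*w) + t*(67*w^2 - 195*w - 48) + 10*w^3 - 42*w^2 + 32*w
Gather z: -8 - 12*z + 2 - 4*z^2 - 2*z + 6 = -4*z^2 - 14*z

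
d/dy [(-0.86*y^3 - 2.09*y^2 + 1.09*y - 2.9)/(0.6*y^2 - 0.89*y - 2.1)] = (-0.516*y^4 + 1.5308*y^3 + 6.6241*y^2 + 12.258*y - 4.87)/(0.36*y^4 - 1.068*y^3 - 1.7279*y^2 + 3.738*y + 4.41)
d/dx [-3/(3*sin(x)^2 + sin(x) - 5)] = 3*(6*sin(x) + 1)*cos(x)/(3*sin(x)^2 + sin(x) - 5)^2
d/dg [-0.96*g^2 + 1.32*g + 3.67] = 1.32 - 1.92*g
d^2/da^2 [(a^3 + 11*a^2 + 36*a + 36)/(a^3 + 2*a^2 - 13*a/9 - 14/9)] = 18*(729*a^6 + 9099*a^5 + 39609*a^4 + 75229*a^3 + 58434*a^2 + 16140*a + 10760)/(729*a^9 + 4374*a^8 + 5589*a^7 - 10206*a^6 - 21681*a^5 + 5346*a^4 + 22751*a^3 + 3486*a^2 - 7644*a - 2744)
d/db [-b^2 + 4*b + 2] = 4 - 2*b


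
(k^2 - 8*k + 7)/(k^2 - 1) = (k - 7)/(k + 1)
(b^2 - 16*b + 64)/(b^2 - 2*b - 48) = (b - 8)/(b + 6)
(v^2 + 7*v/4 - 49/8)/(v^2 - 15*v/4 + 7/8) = (8*v^2 + 14*v - 49)/(8*v^2 - 30*v + 7)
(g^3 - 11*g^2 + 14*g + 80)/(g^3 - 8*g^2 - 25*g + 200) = (g + 2)/(g + 5)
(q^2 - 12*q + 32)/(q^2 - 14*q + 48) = (q - 4)/(q - 6)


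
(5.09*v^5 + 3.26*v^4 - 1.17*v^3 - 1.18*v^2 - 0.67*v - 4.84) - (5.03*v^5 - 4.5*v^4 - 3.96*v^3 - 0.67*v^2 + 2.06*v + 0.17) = 0.0599999999999996*v^5 + 7.76*v^4 + 2.79*v^3 - 0.51*v^2 - 2.73*v - 5.01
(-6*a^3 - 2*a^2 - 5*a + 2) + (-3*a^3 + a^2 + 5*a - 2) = -9*a^3 - a^2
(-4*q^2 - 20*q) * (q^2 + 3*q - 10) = -4*q^4 - 32*q^3 - 20*q^2 + 200*q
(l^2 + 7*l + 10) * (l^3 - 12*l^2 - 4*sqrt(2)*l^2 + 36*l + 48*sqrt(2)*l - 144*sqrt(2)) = l^5 - 4*sqrt(2)*l^4 - 5*l^4 - 38*l^3 + 20*sqrt(2)*l^3 + 132*l^2 + 152*sqrt(2)*l^2 - 528*sqrt(2)*l + 360*l - 1440*sqrt(2)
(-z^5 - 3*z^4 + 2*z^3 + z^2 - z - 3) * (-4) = 4*z^5 + 12*z^4 - 8*z^3 - 4*z^2 + 4*z + 12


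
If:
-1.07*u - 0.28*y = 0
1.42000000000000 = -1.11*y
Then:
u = 0.33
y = -1.28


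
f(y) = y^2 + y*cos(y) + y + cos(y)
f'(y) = -y*sin(y) + 2*y - sin(y) + cos(y) + 1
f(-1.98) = 2.33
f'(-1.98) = -4.26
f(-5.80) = 23.59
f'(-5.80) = -7.48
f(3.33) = 10.17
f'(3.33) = 7.49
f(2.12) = 4.99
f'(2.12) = 2.06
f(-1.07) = 0.04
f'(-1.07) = -0.72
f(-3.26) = 9.61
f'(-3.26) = -6.25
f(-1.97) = 2.29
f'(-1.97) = -4.22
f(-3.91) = 13.47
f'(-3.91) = -5.52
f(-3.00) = 7.98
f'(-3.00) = -6.27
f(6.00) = 48.72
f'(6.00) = 15.92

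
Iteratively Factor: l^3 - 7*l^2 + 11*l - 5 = (l - 1)*(l^2 - 6*l + 5) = (l - 1)^2*(l - 5)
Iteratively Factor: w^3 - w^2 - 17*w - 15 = (w - 5)*(w^2 + 4*w + 3) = (w - 5)*(w + 1)*(w + 3)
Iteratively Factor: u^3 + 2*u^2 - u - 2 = (u + 1)*(u^2 + u - 2) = (u - 1)*(u + 1)*(u + 2)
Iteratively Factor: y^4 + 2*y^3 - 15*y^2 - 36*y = (y)*(y^3 + 2*y^2 - 15*y - 36) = y*(y - 4)*(y^2 + 6*y + 9) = y*(y - 4)*(y + 3)*(y + 3)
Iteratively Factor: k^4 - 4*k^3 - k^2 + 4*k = (k)*(k^3 - 4*k^2 - k + 4) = k*(k - 1)*(k^2 - 3*k - 4) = k*(k - 1)*(k + 1)*(k - 4)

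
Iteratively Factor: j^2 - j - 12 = (j + 3)*(j - 4)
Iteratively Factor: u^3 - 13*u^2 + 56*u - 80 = (u - 4)*(u^2 - 9*u + 20) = (u - 5)*(u - 4)*(u - 4)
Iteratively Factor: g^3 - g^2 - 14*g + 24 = (g - 3)*(g^2 + 2*g - 8) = (g - 3)*(g + 4)*(g - 2)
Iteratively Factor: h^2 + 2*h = (h)*(h + 2)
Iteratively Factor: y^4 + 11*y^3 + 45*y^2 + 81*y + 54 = (y + 2)*(y^3 + 9*y^2 + 27*y + 27) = (y + 2)*(y + 3)*(y^2 + 6*y + 9) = (y + 2)*(y + 3)^2*(y + 3)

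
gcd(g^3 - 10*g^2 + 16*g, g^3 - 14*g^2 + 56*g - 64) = g^2 - 10*g + 16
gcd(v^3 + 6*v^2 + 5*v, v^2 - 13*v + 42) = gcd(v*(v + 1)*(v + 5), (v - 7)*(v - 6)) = 1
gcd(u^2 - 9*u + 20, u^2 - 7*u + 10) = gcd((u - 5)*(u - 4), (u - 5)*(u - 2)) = u - 5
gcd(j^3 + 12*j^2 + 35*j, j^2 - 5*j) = j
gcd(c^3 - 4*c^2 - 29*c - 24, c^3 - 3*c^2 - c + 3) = c + 1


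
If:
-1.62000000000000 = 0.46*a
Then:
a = -3.52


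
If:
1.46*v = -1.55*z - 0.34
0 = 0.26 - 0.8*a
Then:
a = 0.32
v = -1.06164383561644*z - 0.232876712328767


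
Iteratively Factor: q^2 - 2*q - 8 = (q - 4)*(q + 2)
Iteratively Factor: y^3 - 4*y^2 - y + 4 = (y - 1)*(y^2 - 3*y - 4) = (y - 4)*(y - 1)*(y + 1)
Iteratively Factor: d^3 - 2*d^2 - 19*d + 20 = (d - 1)*(d^2 - d - 20) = (d - 5)*(d - 1)*(d + 4)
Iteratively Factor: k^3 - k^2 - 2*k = (k - 2)*(k^2 + k) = k*(k - 2)*(k + 1)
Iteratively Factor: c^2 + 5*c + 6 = (c + 3)*(c + 2)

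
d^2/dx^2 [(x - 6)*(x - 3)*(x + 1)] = 6*x - 16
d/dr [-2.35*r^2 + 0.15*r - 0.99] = 0.15 - 4.7*r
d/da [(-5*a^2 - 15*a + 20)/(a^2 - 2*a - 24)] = 25/(a^2 - 12*a + 36)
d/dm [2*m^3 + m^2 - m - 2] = 6*m^2 + 2*m - 1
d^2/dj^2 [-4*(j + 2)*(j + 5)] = -8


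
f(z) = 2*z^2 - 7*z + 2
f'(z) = 4*z - 7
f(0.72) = -2.00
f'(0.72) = -4.12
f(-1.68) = 19.40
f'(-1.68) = -13.72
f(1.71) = -4.12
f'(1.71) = -0.16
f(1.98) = -4.02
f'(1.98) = 0.92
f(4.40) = 9.92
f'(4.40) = 10.60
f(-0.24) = 3.80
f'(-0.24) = -7.96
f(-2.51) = 32.17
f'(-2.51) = -17.04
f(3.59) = 2.65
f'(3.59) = 7.36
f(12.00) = 206.00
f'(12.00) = 41.00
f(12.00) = 206.00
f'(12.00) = 41.00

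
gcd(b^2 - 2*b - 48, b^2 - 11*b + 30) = 1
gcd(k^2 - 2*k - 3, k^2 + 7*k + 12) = 1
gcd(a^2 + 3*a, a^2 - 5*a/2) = a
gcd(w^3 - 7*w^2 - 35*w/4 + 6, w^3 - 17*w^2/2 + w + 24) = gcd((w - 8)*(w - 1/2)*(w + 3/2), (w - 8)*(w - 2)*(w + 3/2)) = w^2 - 13*w/2 - 12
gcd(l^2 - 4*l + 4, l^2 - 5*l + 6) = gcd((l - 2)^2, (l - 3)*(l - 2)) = l - 2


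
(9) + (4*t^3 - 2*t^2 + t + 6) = 4*t^3 - 2*t^2 + t + 15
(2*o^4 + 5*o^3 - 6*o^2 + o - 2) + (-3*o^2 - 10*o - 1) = 2*o^4 + 5*o^3 - 9*o^2 - 9*o - 3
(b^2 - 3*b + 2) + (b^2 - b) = 2*b^2 - 4*b + 2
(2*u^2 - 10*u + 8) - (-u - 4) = 2*u^2 - 9*u + 12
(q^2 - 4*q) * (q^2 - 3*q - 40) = q^4 - 7*q^3 - 28*q^2 + 160*q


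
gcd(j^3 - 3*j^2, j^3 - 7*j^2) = j^2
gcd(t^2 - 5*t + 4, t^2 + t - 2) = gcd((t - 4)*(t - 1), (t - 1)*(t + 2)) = t - 1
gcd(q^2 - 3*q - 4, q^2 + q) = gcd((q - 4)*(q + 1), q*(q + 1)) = q + 1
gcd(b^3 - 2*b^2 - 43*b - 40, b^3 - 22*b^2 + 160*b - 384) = b - 8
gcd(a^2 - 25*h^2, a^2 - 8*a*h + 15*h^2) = a - 5*h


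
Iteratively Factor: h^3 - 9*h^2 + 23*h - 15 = (h - 5)*(h^2 - 4*h + 3) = (h - 5)*(h - 3)*(h - 1)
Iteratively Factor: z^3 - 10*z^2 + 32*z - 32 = (z - 4)*(z^2 - 6*z + 8) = (z - 4)*(z - 2)*(z - 4)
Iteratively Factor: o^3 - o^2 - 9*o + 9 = (o - 3)*(o^2 + 2*o - 3) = (o - 3)*(o + 3)*(o - 1)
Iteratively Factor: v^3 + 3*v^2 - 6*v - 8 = (v + 1)*(v^2 + 2*v - 8) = (v + 1)*(v + 4)*(v - 2)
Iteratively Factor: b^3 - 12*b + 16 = (b + 4)*(b^2 - 4*b + 4) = (b - 2)*(b + 4)*(b - 2)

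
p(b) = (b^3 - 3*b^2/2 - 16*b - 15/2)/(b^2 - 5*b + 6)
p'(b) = (5 - 2*b)*(b^3 - 3*b^2/2 - 16*b - 15/2)/(b^2 - 5*b + 6)^2 + (3*b^2 - 3*b - 16)/(b^2 - 5*b + 6)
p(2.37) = 173.89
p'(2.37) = -167.10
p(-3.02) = -0.01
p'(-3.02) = 0.67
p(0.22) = -2.24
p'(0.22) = -5.40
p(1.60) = -58.65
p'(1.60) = -211.95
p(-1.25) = 0.59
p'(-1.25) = -0.23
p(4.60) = -3.73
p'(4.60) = 11.86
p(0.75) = -7.08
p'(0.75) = -14.70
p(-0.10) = -0.91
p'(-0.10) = -3.13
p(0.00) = -1.25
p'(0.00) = -3.71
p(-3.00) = 0.00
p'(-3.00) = 0.67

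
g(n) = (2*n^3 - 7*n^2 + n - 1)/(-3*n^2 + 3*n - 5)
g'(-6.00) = -0.73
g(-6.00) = 5.27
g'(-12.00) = -0.68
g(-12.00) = 9.47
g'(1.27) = 0.30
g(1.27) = 1.15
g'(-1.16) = -1.09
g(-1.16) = 1.17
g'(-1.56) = -1.04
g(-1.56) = 1.60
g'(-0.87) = -1.08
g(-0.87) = 0.86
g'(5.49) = -0.73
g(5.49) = -1.58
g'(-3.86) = -0.80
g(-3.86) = 3.66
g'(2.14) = -0.61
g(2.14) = 0.92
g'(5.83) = -0.73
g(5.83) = -1.82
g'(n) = (6*n - 3)*(2*n^3 - 7*n^2 + n - 1)/(-3*n^2 + 3*n - 5)^2 + (6*n^2 - 14*n + 1)/(-3*n^2 + 3*n - 5) = 2*(-3*n^4 + 6*n^3 - 24*n^2 + 32*n - 1)/(9*n^4 - 18*n^3 + 39*n^2 - 30*n + 25)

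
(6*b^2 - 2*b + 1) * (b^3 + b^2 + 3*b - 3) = 6*b^5 + 4*b^4 + 17*b^3 - 23*b^2 + 9*b - 3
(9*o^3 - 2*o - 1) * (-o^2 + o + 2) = -9*o^5 + 9*o^4 + 20*o^3 - o^2 - 5*o - 2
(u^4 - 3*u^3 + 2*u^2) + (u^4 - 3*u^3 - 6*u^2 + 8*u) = 2*u^4 - 6*u^3 - 4*u^2 + 8*u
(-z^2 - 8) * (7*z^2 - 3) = -7*z^4 - 53*z^2 + 24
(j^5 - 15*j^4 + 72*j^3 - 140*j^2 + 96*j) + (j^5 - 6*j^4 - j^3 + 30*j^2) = 2*j^5 - 21*j^4 + 71*j^3 - 110*j^2 + 96*j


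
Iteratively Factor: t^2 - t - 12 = (t - 4)*(t + 3)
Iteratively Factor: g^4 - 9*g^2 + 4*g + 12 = (g + 3)*(g^3 - 3*g^2 + 4) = (g + 1)*(g + 3)*(g^2 - 4*g + 4) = (g - 2)*(g + 1)*(g + 3)*(g - 2)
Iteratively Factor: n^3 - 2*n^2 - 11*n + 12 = (n - 1)*(n^2 - n - 12) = (n - 1)*(n + 3)*(n - 4)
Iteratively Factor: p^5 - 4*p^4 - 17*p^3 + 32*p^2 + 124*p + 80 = (p + 1)*(p^4 - 5*p^3 - 12*p^2 + 44*p + 80) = (p + 1)*(p + 2)*(p^3 - 7*p^2 + 2*p + 40) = (p - 5)*(p + 1)*(p + 2)*(p^2 - 2*p - 8) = (p - 5)*(p - 4)*(p + 1)*(p + 2)*(p + 2)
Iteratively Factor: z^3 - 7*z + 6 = (z + 3)*(z^2 - 3*z + 2) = (z - 1)*(z + 3)*(z - 2)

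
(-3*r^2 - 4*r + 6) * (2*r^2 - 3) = -6*r^4 - 8*r^3 + 21*r^2 + 12*r - 18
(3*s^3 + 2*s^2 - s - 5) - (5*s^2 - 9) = 3*s^3 - 3*s^2 - s + 4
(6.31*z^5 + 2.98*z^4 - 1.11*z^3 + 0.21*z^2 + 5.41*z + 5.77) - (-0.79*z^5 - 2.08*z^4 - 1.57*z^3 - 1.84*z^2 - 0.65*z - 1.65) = 7.1*z^5 + 5.06*z^4 + 0.46*z^3 + 2.05*z^2 + 6.06*z + 7.42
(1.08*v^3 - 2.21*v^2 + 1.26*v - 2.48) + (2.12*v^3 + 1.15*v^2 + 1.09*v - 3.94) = 3.2*v^3 - 1.06*v^2 + 2.35*v - 6.42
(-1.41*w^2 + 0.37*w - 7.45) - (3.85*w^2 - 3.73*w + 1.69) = -5.26*w^2 + 4.1*w - 9.14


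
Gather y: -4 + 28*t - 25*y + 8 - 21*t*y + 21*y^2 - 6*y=28*t + 21*y^2 + y*(-21*t - 31) + 4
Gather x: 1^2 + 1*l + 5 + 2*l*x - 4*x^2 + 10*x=l - 4*x^2 + x*(2*l + 10) + 6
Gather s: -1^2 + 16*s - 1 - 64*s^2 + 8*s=-64*s^2 + 24*s - 2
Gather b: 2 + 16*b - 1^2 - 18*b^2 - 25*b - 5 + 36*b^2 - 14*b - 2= 18*b^2 - 23*b - 6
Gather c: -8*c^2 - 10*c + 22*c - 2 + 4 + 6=-8*c^2 + 12*c + 8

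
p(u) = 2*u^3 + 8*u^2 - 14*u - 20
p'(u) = 6*u^2 + 16*u - 14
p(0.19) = -22.36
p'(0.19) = -10.74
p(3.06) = 69.37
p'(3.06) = 91.14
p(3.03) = 66.66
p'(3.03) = 89.57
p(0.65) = -25.17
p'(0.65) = -1.06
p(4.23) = 215.30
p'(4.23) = 161.04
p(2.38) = 18.96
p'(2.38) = 58.07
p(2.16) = 7.24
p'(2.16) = 48.55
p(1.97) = -1.24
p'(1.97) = 40.81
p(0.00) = -20.00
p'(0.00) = -14.00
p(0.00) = -20.00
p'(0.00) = -14.00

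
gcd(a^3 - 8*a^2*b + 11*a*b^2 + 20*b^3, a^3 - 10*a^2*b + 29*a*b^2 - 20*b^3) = a^2 - 9*a*b + 20*b^2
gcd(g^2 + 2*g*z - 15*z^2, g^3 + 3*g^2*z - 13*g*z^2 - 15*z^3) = -g^2 - 2*g*z + 15*z^2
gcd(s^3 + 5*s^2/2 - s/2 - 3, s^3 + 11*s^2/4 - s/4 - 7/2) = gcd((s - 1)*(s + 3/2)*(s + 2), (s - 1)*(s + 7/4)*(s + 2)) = s^2 + s - 2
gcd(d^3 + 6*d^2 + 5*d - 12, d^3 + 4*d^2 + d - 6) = d^2 + 2*d - 3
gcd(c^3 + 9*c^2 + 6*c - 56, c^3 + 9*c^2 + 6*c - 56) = c^3 + 9*c^2 + 6*c - 56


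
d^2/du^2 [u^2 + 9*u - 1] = 2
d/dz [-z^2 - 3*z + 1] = -2*z - 3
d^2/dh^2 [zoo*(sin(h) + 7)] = zoo*sin(h)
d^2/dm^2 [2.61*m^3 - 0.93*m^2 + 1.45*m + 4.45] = 15.66*m - 1.86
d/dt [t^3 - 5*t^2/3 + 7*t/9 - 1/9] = 3*t^2 - 10*t/3 + 7/9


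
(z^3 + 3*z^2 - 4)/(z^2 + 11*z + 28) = (z^3 + 3*z^2 - 4)/(z^2 + 11*z + 28)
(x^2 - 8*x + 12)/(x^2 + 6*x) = (x^2 - 8*x + 12)/(x*(x + 6))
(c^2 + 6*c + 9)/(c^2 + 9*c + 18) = (c + 3)/(c + 6)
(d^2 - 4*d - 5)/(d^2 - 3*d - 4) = (d - 5)/(d - 4)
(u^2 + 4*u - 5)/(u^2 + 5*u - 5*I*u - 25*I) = (u - 1)/(u - 5*I)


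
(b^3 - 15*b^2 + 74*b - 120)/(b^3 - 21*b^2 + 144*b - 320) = (b^2 - 10*b + 24)/(b^2 - 16*b + 64)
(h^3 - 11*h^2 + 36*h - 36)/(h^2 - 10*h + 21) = (h^2 - 8*h + 12)/(h - 7)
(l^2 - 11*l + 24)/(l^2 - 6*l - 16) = (l - 3)/(l + 2)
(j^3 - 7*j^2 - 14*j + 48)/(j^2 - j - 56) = (j^2 + j - 6)/(j + 7)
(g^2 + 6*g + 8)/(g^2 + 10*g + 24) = (g + 2)/(g + 6)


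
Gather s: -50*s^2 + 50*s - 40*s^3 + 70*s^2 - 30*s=-40*s^3 + 20*s^2 + 20*s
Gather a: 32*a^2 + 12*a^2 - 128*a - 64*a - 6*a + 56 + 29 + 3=44*a^2 - 198*a + 88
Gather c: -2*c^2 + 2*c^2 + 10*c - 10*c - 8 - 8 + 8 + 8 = 0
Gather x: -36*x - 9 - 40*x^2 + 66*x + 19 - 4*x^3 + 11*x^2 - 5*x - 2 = -4*x^3 - 29*x^2 + 25*x + 8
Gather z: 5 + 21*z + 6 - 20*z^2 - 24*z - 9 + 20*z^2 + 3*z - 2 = 0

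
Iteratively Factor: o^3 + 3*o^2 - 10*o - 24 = (o + 2)*(o^2 + o - 12) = (o + 2)*(o + 4)*(o - 3)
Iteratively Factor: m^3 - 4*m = (m + 2)*(m^2 - 2*m) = (m - 2)*(m + 2)*(m)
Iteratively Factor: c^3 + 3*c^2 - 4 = (c - 1)*(c^2 + 4*c + 4) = (c - 1)*(c + 2)*(c + 2)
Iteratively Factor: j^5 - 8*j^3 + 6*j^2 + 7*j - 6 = (j + 3)*(j^4 - 3*j^3 + j^2 + 3*j - 2) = (j - 1)*(j + 3)*(j^3 - 2*j^2 - j + 2) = (j - 2)*(j - 1)*(j + 3)*(j^2 - 1) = (j - 2)*(j - 1)*(j + 1)*(j + 3)*(j - 1)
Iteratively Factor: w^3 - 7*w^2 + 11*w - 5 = (w - 5)*(w^2 - 2*w + 1) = (w - 5)*(w - 1)*(w - 1)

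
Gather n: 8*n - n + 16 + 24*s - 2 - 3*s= 7*n + 21*s + 14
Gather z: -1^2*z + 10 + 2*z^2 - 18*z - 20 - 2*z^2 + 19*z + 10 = 0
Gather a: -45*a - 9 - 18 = -45*a - 27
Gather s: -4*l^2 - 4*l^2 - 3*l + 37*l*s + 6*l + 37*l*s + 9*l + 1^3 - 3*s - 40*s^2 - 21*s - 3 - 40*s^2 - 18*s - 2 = -8*l^2 + 12*l - 80*s^2 + s*(74*l - 42) - 4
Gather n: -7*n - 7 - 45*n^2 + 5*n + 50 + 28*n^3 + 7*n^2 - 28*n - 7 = 28*n^3 - 38*n^2 - 30*n + 36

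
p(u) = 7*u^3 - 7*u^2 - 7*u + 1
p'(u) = 21*u^2 - 14*u - 7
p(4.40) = 430.97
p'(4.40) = 337.96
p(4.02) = 314.49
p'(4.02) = 276.09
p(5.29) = 804.33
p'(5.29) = 506.61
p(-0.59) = 1.26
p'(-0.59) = 8.57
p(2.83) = 83.78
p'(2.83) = 121.57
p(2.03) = 16.50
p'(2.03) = 51.12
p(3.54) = 199.03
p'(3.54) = 206.60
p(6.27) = 1407.36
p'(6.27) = 730.79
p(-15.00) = -25094.00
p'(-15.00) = 4928.00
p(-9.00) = -5606.00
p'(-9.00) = 1820.00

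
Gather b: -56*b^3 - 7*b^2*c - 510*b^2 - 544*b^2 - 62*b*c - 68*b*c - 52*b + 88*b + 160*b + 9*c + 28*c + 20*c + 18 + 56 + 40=-56*b^3 + b^2*(-7*c - 1054) + b*(196 - 130*c) + 57*c + 114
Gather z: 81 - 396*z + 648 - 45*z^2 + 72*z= -45*z^2 - 324*z + 729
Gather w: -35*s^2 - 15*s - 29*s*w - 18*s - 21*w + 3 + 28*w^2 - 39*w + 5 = -35*s^2 - 33*s + 28*w^2 + w*(-29*s - 60) + 8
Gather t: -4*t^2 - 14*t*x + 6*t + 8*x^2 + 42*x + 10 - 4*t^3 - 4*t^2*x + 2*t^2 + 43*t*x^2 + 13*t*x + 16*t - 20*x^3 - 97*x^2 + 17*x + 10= -4*t^3 + t^2*(-4*x - 2) + t*(43*x^2 - x + 22) - 20*x^3 - 89*x^2 + 59*x + 20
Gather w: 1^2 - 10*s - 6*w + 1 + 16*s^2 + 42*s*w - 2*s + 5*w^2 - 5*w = 16*s^2 - 12*s + 5*w^2 + w*(42*s - 11) + 2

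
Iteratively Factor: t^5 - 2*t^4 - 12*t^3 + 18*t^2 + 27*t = (t)*(t^4 - 2*t^3 - 12*t^2 + 18*t + 27) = t*(t - 3)*(t^3 + t^2 - 9*t - 9) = t*(t - 3)*(t + 1)*(t^2 - 9) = t*(t - 3)^2*(t + 1)*(t + 3)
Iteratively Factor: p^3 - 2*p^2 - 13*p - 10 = (p + 1)*(p^2 - 3*p - 10) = (p + 1)*(p + 2)*(p - 5)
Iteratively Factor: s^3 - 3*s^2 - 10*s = (s + 2)*(s^2 - 5*s) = (s - 5)*(s + 2)*(s)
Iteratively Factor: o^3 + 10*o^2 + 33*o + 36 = (o + 3)*(o^2 + 7*o + 12) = (o + 3)*(o + 4)*(o + 3)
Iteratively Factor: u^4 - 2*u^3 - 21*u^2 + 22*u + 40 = (u - 5)*(u^3 + 3*u^2 - 6*u - 8) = (u - 5)*(u + 1)*(u^2 + 2*u - 8) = (u - 5)*(u + 1)*(u + 4)*(u - 2)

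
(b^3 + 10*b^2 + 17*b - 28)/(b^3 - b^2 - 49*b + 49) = (b + 4)/(b - 7)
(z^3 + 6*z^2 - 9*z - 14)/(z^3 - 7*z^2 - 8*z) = (z^2 + 5*z - 14)/(z*(z - 8))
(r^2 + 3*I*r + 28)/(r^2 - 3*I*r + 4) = (r + 7*I)/(r + I)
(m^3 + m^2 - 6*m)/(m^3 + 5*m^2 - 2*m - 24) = m/(m + 4)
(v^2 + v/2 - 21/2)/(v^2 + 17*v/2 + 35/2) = (v - 3)/(v + 5)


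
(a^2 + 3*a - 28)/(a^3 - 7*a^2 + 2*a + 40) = (a + 7)/(a^2 - 3*a - 10)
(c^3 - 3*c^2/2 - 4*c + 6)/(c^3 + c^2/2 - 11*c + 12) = (c + 2)/(c + 4)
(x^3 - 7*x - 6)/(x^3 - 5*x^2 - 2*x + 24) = (x + 1)/(x - 4)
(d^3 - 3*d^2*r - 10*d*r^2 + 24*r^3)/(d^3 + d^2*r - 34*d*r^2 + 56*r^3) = (d + 3*r)/(d + 7*r)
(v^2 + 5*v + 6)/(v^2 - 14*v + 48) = (v^2 + 5*v + 6)/(v^2 - 14*v + 48)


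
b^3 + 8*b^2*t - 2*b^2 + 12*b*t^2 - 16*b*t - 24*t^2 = (b - 2)*(b + 2*t)*(b + 6*t)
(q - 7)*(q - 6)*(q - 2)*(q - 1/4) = q^4 - 61*q^3/4 + 287*q^2/4 - 101*q + 21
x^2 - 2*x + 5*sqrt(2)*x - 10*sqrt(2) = (x - 2)*(x + 5*sqrt(2))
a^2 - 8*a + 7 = (a - 7)*(a - 1)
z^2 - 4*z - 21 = (z - 7)*(z + 3)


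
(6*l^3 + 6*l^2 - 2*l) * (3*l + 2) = 18*l^4 + 30*l^3 + 6*l^2 - 4*l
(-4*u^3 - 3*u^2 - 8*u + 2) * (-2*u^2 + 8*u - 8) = 8*u^5 - 26*u^4 + 24*u^3 - 44*u^2 + 80*u - 16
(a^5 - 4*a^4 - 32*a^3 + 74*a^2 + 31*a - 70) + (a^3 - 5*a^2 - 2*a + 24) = a^5 - 4*a^4 - 31*a^3 + 69*a^2 + 29*a - 46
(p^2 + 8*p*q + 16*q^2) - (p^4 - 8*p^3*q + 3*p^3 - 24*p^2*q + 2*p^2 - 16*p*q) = -p^4 + 8*p^3*q - 3*p^3 + 24*p^2*q - p^2 + 24*p*q + 16*q^2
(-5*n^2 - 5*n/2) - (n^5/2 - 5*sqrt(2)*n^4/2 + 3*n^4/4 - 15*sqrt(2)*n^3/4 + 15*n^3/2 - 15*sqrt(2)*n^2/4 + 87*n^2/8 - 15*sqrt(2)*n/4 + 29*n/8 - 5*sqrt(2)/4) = -n^5/2 - 3*n^4/4 + 5*sqrt(2)*n^4/2 - 15*n^3/2 + 15*sqrt(2)*n^3/4 - 127*n^2/8 + 15*sqrt(2)*n^2/4 - 49*n/8 + 15*sqrt(2)*n/4 + 5*sqrt(2)/4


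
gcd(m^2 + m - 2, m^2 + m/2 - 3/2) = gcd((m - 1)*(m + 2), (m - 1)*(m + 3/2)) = m - 1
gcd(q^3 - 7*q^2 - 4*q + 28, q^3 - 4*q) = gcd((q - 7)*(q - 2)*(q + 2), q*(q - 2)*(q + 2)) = q^2 - 4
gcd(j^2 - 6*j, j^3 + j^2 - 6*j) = j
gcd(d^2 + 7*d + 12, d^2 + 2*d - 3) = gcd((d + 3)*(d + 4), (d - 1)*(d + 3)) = d + 3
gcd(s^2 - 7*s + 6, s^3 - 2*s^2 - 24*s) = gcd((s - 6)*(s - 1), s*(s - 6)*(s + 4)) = s - 6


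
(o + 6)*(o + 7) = o^2 + 13*o + 42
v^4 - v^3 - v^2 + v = v*(v - 1)^2*(v + 1)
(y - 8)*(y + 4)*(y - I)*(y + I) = y^4 - 4*y^3 - 31*y^2 - 4*y - 32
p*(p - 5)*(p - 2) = p^3 - 7*p^2 + 10*p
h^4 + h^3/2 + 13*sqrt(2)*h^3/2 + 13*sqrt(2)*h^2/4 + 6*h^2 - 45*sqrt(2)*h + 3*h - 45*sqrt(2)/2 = (h + 1/2)*(h - 3*sqrt(2)/2)*(h + 3*sqrt(2))*(h + 5*sqrt(2))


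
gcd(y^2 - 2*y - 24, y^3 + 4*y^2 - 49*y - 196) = y + 4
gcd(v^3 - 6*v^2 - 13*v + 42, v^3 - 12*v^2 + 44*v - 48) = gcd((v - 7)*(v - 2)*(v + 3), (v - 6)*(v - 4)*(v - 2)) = v - 2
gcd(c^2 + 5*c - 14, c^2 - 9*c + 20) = 1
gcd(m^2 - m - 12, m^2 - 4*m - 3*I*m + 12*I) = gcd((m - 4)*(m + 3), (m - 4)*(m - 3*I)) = m - 4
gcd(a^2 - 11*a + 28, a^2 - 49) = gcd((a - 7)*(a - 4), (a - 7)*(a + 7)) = a - 7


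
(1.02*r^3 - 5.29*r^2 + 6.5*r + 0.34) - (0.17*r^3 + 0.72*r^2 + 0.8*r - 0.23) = 0.85*r^3 - 6.01*r^2 + 5.7*r + 0.57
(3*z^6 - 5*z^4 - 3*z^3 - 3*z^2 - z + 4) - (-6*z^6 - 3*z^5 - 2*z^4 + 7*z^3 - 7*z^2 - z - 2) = 9*z^6 + 3*z^5 - 3*z^4 - 10*z^3 + 4*z^2 + 6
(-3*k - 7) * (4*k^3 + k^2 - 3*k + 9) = -12*k^4 - 31*k^3 + 2*k^2 - 6*k - 63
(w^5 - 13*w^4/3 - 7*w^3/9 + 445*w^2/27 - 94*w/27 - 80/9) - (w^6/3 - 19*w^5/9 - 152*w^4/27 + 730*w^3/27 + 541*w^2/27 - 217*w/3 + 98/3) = -w^6/3 + 28*w^5/9 + 35*w^4/27 - 751*w^3/27 - 32*w^2/9 + 1859*w/27 - 374/9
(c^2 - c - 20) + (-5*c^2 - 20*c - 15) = -4*c^2 - 21*c - 35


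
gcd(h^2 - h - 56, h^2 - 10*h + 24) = 1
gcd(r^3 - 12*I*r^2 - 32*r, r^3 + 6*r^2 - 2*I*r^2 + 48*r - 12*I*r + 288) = r - 8*I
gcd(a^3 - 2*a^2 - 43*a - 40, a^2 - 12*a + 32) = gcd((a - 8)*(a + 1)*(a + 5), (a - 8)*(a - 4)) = a - 8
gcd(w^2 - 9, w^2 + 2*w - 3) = w + 3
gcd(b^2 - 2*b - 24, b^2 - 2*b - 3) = 1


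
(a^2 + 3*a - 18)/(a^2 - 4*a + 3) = (a + 6)/(a - 1)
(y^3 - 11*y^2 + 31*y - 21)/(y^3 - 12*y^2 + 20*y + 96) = (y^3 - 11*y^2 + 31*y - 21)/(y^3 - 12*y^2 + 20*y + 96)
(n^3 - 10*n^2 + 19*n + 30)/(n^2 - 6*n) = n - 4 - 5/n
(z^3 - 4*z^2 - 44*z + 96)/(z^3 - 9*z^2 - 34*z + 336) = (z - 2)/(z - 7)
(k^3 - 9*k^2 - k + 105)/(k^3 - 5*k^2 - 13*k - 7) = (k^2 - 2*k - 15)/(k^2 + 2*k + 1)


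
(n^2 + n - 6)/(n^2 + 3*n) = (n - 2)/n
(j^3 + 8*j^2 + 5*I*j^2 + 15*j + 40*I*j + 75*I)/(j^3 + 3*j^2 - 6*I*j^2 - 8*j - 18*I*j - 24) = (j^2 + 5*j*(1 + I) + 25*I)/(j^2 - 6*I*j - 8)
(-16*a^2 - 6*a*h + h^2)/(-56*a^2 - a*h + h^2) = (2*a + h)/(7*a + h)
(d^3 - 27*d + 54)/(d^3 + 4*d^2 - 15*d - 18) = (d - 3)/(d + 1)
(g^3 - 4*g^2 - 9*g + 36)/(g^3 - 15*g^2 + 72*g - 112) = (g^2 - 9)/(g^2 - 11*g + 28)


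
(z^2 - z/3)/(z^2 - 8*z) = (z - 1/3)/(z - 8)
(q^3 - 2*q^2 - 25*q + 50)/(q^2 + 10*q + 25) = (q^2 - 7*q + 10)/(q + 5)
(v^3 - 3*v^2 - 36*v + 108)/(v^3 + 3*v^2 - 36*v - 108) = (v - 3)/(v + 3)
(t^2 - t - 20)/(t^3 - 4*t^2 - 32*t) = (t - 5)/(t*(t - 8))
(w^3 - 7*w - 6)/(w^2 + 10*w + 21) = (w^3 - 7*w - 6)/(w^2 + 10*w + 21)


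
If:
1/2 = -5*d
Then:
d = -1/10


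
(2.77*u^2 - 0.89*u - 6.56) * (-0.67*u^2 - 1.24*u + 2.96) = -1.8559*u^4 - 2.8385*u^3 + 13.698*u^2 + 5.5*u - 19.4176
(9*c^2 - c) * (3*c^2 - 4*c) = 27*c^4 - 39*c^3 + 4*c^2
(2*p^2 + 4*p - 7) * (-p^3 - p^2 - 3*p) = -2*p^5 - 6*p^4 - 3*p^3 - 5*p^2 + 21*p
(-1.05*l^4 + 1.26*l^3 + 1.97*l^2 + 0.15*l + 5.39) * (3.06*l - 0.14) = -3.213*l^5 + 4.0026*l^4 + 5.8518*l^3 + 0.1832*l^2 + 16.4724*l - 0.7546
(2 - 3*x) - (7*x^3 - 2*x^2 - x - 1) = -7*x^3 + 2*x^2 - 2*x + 3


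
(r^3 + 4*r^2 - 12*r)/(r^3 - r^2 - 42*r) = (r - 2)/(r - 7)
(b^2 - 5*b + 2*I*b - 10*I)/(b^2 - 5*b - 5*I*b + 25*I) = (b + 2*I)/(b - 5*I)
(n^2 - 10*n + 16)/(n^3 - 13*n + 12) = (n^2 - 10*n + 16)/(n^3 - 13*n + 12)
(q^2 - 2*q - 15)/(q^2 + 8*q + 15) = (q - 5)/(q + 5)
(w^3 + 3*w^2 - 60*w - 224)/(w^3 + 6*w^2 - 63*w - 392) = (w + 4)/(w + 7)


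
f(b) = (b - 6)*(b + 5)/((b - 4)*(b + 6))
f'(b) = -(b - 6)*(b + 5)/((b - 4)*(b + 6)^2) + (b - 6)/((b - 4)*(b + 6)) - (b - 6)*(b + 5)/((b - 4)^2*(b + 6)) + (b + 5)/((b - 4)*(b + 6))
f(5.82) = -0.09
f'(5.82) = 0.55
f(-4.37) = 0.48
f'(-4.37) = 0.48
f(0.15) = 1.27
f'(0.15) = 0.15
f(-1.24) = 1.09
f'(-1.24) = 0.12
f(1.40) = 1.53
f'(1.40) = 0.29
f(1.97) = 1.74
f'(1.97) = 0.46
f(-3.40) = 0.78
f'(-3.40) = 0.21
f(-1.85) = 1.02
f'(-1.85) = 0.12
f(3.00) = 2.67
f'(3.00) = 1.81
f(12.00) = 0.71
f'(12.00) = 0.03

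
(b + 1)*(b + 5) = b^2 + 6*b + 5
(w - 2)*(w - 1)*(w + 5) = w^3 + 2*w^2 - 13*w + 10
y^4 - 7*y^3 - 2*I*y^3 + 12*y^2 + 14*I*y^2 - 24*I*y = y*(y - 4)*(y - 3)*(y - 2*I)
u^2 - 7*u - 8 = (u - 8)*(u + 1)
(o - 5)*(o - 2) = o^2 - 7*o + 10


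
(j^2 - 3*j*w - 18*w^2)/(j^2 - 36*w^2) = (j + 3*w)/(j + 6*w)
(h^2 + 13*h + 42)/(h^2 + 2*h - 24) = (h + 7)/(h - 4)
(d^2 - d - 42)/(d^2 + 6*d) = (d - 7)/d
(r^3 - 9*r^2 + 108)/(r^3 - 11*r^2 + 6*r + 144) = (r - 6)/(r - 8)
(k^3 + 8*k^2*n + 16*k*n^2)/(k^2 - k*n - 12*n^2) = k*(k^2 + 8*k*n + 16*n^2)/(k^2 - k*n - 12*n^2)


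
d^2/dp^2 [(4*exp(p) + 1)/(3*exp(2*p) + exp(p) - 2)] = (36*exp(4*p) + 24*exp(3*p) + 153*exp(2*p) + 33*exp(p) + 18)*exp(p)/(27*exp(6*p) + 27*exp(5*p) - 45*exp(4*p) - 35*exp(3*p) + 30*exp(2*p) + 12*exp(p) - 8)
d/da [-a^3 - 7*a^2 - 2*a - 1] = -3*a^2 - 14*a - 2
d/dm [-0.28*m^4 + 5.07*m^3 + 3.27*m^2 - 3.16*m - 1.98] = -1.12*m^3 + 15.21*m^2 + 6.54*m - 3.16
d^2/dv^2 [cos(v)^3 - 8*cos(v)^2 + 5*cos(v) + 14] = -23*cos(v)/4 + 16*cos(2*v) - 9*cos(3*v)/4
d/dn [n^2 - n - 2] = 2*n - 1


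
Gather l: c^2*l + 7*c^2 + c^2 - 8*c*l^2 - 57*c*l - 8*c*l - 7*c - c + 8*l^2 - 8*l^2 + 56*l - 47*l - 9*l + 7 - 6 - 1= 8*c^2 - 8*c*l^2 - 8*c + l*(c^2 - 65*c)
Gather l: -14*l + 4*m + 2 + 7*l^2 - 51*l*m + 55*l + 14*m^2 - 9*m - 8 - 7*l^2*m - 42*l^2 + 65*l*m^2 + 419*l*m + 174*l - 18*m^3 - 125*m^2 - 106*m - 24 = l^2*(-7*m - 35) + l*(65*m^2 + 368*m + 215) - 18*m^3 - 111*m^2 - 111*m - 30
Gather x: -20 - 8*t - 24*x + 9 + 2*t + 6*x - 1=-6*t - 18*x - 12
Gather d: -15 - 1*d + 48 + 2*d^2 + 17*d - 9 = 2*d^2 + 16*d + 24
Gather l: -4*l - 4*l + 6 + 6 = 12 - 8*l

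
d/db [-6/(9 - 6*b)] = -4/(2*b - 3)^2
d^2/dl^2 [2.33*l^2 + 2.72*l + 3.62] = 4.66000000000000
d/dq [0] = 0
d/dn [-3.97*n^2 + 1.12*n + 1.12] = 1.12 - 7.94*n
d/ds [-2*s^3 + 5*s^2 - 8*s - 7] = -6*s^2 + 10*s - 8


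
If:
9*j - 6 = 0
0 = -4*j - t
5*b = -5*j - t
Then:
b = -2/15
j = 2/3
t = -8/3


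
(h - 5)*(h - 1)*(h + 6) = h^3 - 31*h + 30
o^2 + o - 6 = (o - 2)*(o + 3)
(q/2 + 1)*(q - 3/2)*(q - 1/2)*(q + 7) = q^4/2 + 7*q^3/2 - 13*q^2/8 - 85*q/8 + 21/4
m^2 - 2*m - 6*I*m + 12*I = (m - 2)*(m - 6*I)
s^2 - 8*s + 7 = (s - 7)*(s - 1)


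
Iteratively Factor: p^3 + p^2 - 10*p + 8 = (p - 1)*(p^2 + 2*p - 8) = (p - 1)*(p + 4)*(p - 2)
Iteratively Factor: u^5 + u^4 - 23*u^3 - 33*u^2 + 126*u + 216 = (u - 3)*(u^4 + 4*u^3 - 11*u^2 - 66*u - 72) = (u - 3)*(u + 3)*(u^3 + u^2 - 14*u - 24) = (u - 3)*(u + 2)*(u + 3)*(u^2 - u - 12) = (u - 3)*(u + 2)*(u + 3)^2*(u - 4)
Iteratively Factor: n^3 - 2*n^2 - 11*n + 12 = (n - 4)*(n^2 + 2*n - 3) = (n - 4)*(n - 1)*(n + 3)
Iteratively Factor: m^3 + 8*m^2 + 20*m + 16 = (m + 2)*(m^2 + 6*m + 8) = (m + 2)^2*(m + 4)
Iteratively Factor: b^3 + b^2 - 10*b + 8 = (b - 1)*(b^2 + 2*b - 8) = (b - 1)*(b + 4)*(b - 2)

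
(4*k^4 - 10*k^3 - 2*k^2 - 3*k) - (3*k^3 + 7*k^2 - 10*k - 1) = 4*k^4 - 13*k^3 - 9*k^2 + 7*k + 1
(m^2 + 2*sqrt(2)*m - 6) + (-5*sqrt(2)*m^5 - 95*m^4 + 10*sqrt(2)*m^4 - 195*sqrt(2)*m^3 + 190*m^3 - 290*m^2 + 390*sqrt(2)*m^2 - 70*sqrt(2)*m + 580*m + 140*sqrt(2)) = -5*sqrt(2)*m^5 - 95*m^4 + 10*sqrt(2)*m^4 - 195*sqrt(2)*m^3 + 190*m^3 - 289*m^2 + 390*sqrt(2)*m^2 - 68*sqrt(2)*m + 580*m - 6 + 140*sqrt(2)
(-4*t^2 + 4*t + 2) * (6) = -24*t^2 + 24*t + 12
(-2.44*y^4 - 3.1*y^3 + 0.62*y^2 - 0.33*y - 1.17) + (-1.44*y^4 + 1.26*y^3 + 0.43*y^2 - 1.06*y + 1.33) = -3.88*y^4 - 1.84*y^3 + 1.05*y^2 - 1.39*y + 0.16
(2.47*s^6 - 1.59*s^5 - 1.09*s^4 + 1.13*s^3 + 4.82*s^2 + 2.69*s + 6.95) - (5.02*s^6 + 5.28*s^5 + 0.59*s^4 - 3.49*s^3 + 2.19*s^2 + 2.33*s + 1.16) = -2.55*s^6 - 6.87*s^5 - 1.68*s^4 + 4.62*s^3 + 2.63*s^2 + 0.36*s + 5.79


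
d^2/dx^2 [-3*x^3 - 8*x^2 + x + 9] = -18*x - 16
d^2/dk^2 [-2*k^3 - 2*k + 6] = -12*k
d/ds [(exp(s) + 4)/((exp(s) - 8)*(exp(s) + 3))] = (-exp(2*s) - 8*exp(s) - 4)*exp(s)/(exp(4*s) - 10*exp(3*s) - 23*exp(2*s) + 240*exp(s) + 576)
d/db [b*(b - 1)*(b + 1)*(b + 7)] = 4*b^3 + 21*b^2 - 2*b - 7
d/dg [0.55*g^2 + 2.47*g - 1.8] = 1.1*g + 2.47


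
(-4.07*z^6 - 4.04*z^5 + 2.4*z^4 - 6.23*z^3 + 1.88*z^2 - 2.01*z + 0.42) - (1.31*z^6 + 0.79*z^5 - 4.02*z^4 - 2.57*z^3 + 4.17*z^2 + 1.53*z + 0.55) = -5.38*z^6 - 4.83*z^5 + 6.42*z^4 - 3.66*z^3 - 2.29*z^2 - 3.54*z - 0.13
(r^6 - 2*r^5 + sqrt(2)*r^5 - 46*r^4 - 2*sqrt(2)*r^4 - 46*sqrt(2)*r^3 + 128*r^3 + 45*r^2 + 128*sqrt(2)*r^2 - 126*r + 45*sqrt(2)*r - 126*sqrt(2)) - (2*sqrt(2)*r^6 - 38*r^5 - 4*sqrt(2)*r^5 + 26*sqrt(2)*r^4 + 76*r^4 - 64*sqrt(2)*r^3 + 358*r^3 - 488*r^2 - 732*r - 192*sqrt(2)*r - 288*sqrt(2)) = -2*sqrt(2)*r^6 + r^6 + 5*sqrt(2)*r^5 + 36*r^5 - 122*r^4 - 28*sqrt(2)*r^4 - 230*r^3 + 18*sqrt(2)*r^3 + 128*sqrt(2)*r^2 + 533*r^2 + 237*sqrt(2)*r + 606*r + 162*sqrt(2)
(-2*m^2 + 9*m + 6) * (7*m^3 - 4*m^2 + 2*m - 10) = -14*m^5 + 71*m^4 + 2*m^3 + 14*m^2 - 78*m - 60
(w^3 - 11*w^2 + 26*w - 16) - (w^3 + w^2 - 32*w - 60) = -12*w^2 + 58*w + 44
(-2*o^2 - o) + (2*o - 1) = -2*o^2 + o - 1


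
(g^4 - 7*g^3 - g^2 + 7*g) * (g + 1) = g^5 - 6*g^4 - 8*g^3 + 6*g^2 + 7*g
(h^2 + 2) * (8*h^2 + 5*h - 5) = 8*h^4 + 5*h^3 + 11*h^2 + 10*h - 10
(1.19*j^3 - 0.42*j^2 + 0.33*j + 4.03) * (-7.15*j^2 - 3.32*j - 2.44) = -8.5085*j^5 - 0.9478*j^4 - 3.8687*j^3 - 28.8853*j^2 - 14.1848*j - 9.8332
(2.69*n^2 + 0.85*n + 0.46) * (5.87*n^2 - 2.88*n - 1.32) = 15.7903*n^4 - 2.7577*n^3 - 3.2986*n^2 - 2.4468*n - 0.6072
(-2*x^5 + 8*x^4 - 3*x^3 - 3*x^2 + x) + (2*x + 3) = -2*x^5 + 8*x^4 - 3*x^3 - 3*x^2 + 3*x + 3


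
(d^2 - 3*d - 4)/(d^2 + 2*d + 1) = (d - 4)/(d + 1)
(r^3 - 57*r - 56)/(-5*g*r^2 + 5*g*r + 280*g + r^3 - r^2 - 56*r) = (r + 1)/(-5*g + r)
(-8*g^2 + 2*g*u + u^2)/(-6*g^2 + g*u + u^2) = (4*g + u)/(3*g + u)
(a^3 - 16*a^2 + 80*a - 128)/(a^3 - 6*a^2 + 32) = (a - 8)/(a + 2)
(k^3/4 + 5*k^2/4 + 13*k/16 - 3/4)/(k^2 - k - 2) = (-4*k^3 - 20*k^2 - 13*k + 12)/(16*(-k^2 + k + 2))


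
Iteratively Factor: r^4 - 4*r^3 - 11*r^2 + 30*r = (r)*(r^3 - 4*r^2 - 11*r + 30) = r*(r + 3)*(r^2 - 7*r + 10) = r*(r - 5)*(r + 3)*(r - 2)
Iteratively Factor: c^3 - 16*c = (c)*(c^2 - 16) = c*(c + 4)*(c - 4)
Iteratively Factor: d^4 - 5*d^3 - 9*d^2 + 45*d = (d)*(d^3 - 5*d^2 - 9*d + 45) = d*(d + 3)*(d^2 - 8*d + 15) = d*(d - 3)*(d + 3)*(d - 5)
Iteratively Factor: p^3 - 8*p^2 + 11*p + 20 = (p + 1)*(p^2 - 9*p + 20) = (p - 4)*(p + 1)*(p - 5)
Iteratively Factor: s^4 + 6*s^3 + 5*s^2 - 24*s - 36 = (s - 2)*(s^3 + 8*s^2 + 21*s + 18) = (s - 2)*(s + 3)*(s^2 + 5*s + 6) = (s - 2)*(s + 3)^2*(s + 2)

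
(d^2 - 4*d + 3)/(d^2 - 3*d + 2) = (d - 3)/(d - 2)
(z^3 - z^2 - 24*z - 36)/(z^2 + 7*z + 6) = (z^3 - z^2 - 24*z - 36)/(z^2 + 7*z + 6)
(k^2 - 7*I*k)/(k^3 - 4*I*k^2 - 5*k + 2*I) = k*(k - 7*I)/(k^3 - 4*I*k^2 - 5*k + 2*I)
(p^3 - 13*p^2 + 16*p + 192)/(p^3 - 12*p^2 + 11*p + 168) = (p - 8)/(p - 7)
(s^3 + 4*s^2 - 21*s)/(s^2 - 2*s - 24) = s*(-s^2 - 4*s + 21)/(-s^2 + 2*s + 24)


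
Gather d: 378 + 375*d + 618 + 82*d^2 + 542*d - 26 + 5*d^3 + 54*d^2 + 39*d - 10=5*d^3 + 136*d^2 + 956*d + 960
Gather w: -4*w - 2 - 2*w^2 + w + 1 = -2*w^2 - 3*w - 1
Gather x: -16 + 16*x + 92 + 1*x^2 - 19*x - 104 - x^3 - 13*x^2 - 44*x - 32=-x^3 - 12*x^2 - 47*x - 60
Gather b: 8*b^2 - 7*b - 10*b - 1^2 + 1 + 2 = 8*b^2 - 17*b + 2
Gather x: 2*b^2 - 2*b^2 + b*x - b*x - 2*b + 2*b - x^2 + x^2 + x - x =0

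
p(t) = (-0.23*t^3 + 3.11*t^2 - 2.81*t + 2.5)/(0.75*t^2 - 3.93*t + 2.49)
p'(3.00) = -5.17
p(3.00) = -6.22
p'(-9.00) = -0.36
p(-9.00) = 4.54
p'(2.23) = -2.17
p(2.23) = -3.60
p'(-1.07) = -0.45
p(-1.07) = 1.24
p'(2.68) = -3.52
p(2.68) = -4.85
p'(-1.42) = -0.47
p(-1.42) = 1.40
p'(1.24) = 1.47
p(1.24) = -2.73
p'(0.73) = 13311.43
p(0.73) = 97.07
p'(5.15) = -27.23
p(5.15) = 18.25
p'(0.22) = 1.76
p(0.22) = 1.22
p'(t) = (3.93 - 1.5*t)*(-0.23*t^3 + 3.11*t^2 - 2.81*t + 2.5)/(0.75*t^2 - 3.93*t + 2.49)^2 + (-0.69*t^2 + 6.22*t - 2.81)/(0.75*t^2 - 3.93*t + 2.49)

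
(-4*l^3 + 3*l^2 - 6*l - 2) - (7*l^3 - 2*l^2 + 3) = -11*l^3 + 5*l^2 - 6*l - 5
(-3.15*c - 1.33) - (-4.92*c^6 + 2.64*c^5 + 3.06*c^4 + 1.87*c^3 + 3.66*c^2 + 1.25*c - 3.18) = 4.92*c^6 - 2.64*c^5 - 3.06*c^4 - 1.87*c^3 - 3.66*c^2 - 4.4*c + 1.85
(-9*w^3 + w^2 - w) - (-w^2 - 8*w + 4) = -9*w^3 + 2*w^2 + 7*w - 4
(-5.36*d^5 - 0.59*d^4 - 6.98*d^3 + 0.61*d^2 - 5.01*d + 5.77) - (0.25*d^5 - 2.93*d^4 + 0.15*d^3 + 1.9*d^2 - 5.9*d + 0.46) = -5.61*d^5 + 2.34*d^4 - 7.13*d^3 - 1.29*d^2 + 0.890000000000001*d + 5.31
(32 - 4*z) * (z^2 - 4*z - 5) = -4*z^3 + 48*z^2 - 108*z - 160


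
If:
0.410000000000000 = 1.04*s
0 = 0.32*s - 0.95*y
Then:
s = 0.39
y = 0.13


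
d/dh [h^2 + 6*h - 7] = 2*h + 6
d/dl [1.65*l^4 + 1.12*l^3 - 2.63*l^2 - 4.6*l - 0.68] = 6.6*l^3 + 3.36*l^2 - 5.26*l - 4.6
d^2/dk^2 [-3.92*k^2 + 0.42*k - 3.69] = -7.84000000000000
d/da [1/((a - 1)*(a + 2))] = (-2*a - 1)/(a^4 + 2*a^3 - 3*a^2 - 4*a + 4)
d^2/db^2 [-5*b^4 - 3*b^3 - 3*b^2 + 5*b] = -60*b^2 - 18*b - 6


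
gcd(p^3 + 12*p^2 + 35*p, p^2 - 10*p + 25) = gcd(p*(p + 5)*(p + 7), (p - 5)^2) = 1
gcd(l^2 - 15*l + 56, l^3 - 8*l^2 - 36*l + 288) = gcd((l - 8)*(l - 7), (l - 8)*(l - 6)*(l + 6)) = l - 8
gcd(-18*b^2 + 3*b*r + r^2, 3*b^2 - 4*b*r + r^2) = -3*b + r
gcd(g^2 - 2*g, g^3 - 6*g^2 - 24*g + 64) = g - 2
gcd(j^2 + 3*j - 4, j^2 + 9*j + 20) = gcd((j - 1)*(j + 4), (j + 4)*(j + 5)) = j + 4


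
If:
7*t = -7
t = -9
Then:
No Solution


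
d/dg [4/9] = 0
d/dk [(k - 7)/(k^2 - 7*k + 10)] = (k^2 - 7*k - (k - 7)*(2*k - 7) + 10)/(k^2 - 7*k + 10)^2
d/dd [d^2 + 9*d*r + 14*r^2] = 2*d + 9*r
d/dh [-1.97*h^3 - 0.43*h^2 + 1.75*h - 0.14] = -5.91*h^2 - 0.86*h + 1.75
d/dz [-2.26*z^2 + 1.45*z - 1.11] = 1.45 - 4.52*z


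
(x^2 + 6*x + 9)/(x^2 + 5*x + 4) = (x^2 + 6*x + 9)/(x^2 + 5*x + 4)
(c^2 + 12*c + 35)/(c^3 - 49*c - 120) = (c + 7)/(c^2 - 5*c - 24)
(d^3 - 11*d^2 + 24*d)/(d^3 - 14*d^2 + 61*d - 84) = d*(d - 8)/(d^2 - 11*d + 28)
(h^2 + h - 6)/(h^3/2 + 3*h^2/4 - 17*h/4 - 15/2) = 4*(h^2 + h - 6)/(2*h^3 + 3*h^2 - 17*h - 30)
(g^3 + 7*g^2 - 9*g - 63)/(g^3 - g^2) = (g^3 + 7*g^2 - 9*g - 63)/(g^2*(g - 1))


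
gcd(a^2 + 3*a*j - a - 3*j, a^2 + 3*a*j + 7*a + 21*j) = a + 3*j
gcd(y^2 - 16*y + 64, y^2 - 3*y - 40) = y - 8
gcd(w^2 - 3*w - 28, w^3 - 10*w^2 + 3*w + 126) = w - 7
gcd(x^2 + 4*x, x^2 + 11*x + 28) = x + 4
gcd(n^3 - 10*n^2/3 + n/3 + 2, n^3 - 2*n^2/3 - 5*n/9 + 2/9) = n^2 - n/3 - 2/3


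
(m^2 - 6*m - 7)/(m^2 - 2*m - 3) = (m - 7)/(m - 3)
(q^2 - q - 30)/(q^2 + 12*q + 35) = (q - 6)/(q + 7)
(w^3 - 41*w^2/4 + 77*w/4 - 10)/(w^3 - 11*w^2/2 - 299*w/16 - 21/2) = 4*(4*w^2 - 9*w + 5)/(16*w^2 + 40*w + 21)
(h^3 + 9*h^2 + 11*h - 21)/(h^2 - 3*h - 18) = (h^2 + 6*h - 7)/(h - 6)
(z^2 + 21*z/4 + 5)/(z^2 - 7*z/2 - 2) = (4*z^2 + 21*z + 20)/(2*(2*z^2 - 7*z - 4))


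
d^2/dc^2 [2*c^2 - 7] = 4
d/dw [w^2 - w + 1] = 2*w - 1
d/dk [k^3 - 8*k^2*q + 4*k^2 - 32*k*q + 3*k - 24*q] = 3*k^2 - 16*k*q + 8*k - 32*q + 3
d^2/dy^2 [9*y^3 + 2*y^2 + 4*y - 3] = 54*y + 4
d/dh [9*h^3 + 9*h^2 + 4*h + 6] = 27*h^2 + 18*h + 4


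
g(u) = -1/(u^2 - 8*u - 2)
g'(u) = -(8 - 2*u)/(u^2 - 8*u - 2)^2 = 2*(u - 4)/(-u^2 + 8*u + 2)^2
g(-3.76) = -0.02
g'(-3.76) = -0.01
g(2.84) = 0.06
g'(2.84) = -0.01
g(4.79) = 0.06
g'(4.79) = 0.01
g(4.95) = 0.06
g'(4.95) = 0.01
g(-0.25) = -16.00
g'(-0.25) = -2176.00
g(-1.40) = -0.09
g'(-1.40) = -0.09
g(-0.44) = -0.58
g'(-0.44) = -3.02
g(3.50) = 0.06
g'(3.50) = -0.00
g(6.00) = 0.07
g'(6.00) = 0.02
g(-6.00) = -0.01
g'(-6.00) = 0.00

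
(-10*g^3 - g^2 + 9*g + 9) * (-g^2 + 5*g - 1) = 10*g^5 - 49*g^4 - 4*g^3 + 37*g^2 + 36*g - 9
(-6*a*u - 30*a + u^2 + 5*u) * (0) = 0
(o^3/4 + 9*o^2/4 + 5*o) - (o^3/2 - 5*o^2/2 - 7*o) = -o^3/4 + 19*o^2/4 + 12*o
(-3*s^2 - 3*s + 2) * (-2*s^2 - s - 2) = 6*s^4 + 9*s^3 + 5*s^2 + 4*s - 4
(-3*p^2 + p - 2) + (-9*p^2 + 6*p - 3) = -12*p^2 + 7*p - 5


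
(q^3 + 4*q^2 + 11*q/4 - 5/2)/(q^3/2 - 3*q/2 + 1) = (4*q^2 + 8*q - 5)/(2*(q^2 - 2*q + 1))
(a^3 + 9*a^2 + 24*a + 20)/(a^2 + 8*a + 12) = (a^2 + 7*a + 10)/(a + 6)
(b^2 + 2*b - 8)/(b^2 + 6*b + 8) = (b - 2)/(b + 2)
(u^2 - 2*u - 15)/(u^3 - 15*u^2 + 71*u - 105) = (u + 3)/(u^2 - 10*u + 21)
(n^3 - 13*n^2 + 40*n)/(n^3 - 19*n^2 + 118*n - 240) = n/(n - 6)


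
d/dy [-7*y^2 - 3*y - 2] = -14*y - 3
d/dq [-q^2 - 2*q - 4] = -2*q - 2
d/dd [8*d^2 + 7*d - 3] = 16*d + 7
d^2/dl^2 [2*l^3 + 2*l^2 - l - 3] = 12*l + 4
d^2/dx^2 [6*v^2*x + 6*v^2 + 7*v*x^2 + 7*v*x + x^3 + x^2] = 14*v + 6*x + 2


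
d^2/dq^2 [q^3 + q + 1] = 6*q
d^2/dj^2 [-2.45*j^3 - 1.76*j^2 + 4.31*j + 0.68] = -14.7*j - 3.52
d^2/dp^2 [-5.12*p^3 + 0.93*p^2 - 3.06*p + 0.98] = 1.86 - 30.72*p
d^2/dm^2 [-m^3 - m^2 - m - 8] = -6*m - 2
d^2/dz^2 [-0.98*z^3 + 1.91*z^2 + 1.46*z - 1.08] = 3.82 - 5.88*z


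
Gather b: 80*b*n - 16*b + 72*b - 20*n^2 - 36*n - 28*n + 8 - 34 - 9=b*(80*n + 56) - 20*n^2 - 64*n - 35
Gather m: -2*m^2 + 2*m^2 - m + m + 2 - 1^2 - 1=0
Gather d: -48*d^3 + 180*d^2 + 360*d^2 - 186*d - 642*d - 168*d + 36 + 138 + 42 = -48*d^3 + 540*d^2 - 996*d + 216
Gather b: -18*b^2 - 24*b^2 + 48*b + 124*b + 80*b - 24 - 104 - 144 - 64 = -42*b^2 + 252*b - 336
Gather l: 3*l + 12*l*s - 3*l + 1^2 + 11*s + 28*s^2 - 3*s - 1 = 12*l*s + 28*s^2 + 8*s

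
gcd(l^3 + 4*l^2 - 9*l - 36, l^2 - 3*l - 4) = 1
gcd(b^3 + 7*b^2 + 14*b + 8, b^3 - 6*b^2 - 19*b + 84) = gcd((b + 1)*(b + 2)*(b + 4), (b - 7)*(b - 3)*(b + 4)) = b + 4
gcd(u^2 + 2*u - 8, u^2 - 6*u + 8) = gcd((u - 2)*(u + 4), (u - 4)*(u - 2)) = u - 2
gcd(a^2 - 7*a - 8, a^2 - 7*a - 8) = a^2 - 7*a - 8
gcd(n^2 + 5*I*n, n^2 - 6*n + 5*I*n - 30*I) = n + 5*I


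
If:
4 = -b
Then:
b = -4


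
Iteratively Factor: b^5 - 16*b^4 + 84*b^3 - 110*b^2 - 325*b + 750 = (b - 5)*(b^4 - 11*b^3 + 29*b^2 + 35*b - 150) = (b - 5)*(b - 3)*(b^3 - 8*b^2 + 5*b + 50) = (b - 5)^2*(b - 3)*(b^2 - 3*b - 10) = (b - 5)^2*(b - 3)*(b + 2)*(b - 5)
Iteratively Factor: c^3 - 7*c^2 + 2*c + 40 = (c - 5)*(c^2 - 2*c - 8) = (c - 5)*(c - 4)*(c + 2)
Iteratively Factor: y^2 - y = (y)*(y - 1)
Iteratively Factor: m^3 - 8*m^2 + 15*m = (m)*(m^2 - 8*m + 15) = m*(m - 5)*(m - 3)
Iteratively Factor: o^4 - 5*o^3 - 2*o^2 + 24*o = (o + 2)*(o^3 - 7*o^2 + 12*o) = (o - 4)*(o + 2)*(o^2 - 3*o) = o*(o - 4)*(o + 2)*(o - 3)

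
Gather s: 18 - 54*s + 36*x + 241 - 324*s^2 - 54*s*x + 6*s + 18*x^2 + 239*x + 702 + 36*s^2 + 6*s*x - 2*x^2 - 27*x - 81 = -288*s^2 + s*(-48*x - 48) + 16*x^2 + 248*x + 880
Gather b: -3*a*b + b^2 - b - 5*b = b^2 + b*(-3*a - 6)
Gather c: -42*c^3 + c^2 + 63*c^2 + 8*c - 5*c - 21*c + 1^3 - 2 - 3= -42*c^3 + 64*c^2 - 18*c - 4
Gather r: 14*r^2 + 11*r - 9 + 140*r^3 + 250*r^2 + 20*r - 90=140*r^3 + 264*r^2 + 31*r - 99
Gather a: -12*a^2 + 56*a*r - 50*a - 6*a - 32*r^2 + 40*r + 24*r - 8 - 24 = -12*a^2 + a*(56*r - 56) - 32*r^2 + 64*r - 32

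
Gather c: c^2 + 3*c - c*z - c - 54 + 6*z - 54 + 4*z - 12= c^2 + c*(2 - z) + 10*z - 120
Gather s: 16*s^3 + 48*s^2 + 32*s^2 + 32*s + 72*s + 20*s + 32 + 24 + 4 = 16*s^3 + 80*s^2 + 124*s + 60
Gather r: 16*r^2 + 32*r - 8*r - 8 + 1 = 16*r^2 + 24*r - 7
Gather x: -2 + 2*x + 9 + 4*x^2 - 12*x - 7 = 4*x^2 - 10*x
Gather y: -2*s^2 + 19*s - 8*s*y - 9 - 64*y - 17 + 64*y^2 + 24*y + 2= -2*s^2 + 19*s + 64*y^2 + y*(-8*s - 40) - 24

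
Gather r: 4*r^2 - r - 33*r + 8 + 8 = 4*r^2 - 34*r + 16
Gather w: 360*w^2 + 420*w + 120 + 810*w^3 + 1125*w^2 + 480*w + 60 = 810*w^3 + 1485*w^2 + 900*w + 180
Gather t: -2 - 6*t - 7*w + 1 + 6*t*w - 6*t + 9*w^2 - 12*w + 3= t*(6*w - 12) + 9*w^2 - 19*w + 2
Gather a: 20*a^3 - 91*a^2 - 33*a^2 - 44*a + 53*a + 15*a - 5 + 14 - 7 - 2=20*a^3 - 124*a^2 + 24*a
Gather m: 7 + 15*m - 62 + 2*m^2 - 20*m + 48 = 2*m^2 - 5*m - 7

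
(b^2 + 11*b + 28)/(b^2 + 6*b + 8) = (b + 7)/(b + 2)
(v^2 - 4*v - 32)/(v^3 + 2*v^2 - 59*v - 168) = (v + 4)/(v^2 + 10*v + 21)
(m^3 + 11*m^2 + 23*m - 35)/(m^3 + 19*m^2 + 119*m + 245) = (m - 1)/(m + 7)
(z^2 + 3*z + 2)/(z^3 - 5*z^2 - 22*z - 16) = 1/(z - 8)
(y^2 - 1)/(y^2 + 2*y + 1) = (y - 1)/(y + 1)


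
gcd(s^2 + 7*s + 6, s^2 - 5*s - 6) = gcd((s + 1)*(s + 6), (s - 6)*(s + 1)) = s + 1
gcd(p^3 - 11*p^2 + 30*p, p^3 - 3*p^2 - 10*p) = p^2 - 5*p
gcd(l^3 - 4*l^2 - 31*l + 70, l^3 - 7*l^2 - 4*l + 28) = l^2 - 9*l + 14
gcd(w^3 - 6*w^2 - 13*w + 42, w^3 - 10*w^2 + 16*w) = w - 2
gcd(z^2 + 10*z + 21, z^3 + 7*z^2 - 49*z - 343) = z + 7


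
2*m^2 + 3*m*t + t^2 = (m + t)*(2*m + t)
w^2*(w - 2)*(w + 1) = w^4 - w^3 - 2*w^2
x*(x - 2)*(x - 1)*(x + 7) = x^4 + 4*x^3 - 19*x^2 + 14*x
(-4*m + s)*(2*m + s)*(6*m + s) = -48*m^3 - 20*m^2*s + 4*m*s^2 + s^3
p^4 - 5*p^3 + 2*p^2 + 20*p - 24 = (p - 3)*(p - 2)^2*(p + 2)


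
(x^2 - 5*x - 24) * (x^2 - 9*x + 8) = x^4 - 14*x^3 + 29*x^2 + 176*x - 192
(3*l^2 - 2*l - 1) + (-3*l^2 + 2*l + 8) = 7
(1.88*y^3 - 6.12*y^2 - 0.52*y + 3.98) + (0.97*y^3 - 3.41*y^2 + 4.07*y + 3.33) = 2.85*y^3 - 9.53*y^2 + 3.55*y + 7.31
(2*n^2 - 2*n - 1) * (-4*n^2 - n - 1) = -8*n^4 + 6*n^3 + 4*n^2 + 3*n + 1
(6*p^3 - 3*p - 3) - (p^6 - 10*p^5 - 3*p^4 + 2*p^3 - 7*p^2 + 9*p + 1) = -p^6 + 10*p^5 + 3*p^4 + 4*p^3 + 7*p^2 - 12*p - 4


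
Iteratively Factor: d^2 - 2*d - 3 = (d - 3)*(d + 1)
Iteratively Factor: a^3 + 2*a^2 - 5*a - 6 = (a + 1)*(a^2 + a - 6) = (a - 2)*(a + 1)*(a + 3)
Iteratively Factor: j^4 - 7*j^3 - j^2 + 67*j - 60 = (j - 4)*(j^3 - 3*j^2 - 13*j + 15) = (j - 4)*(j + 3)*(j^2 - 6*j + 5) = (j - 5)*(j - 4)*(j + 3)*(j - 1)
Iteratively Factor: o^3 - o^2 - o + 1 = (o - 1)*(o^2 - 1) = (o - 1)^2*(o + 1)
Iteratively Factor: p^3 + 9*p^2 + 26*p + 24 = (p + 2)*(p^2 + 7*p + 12) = (p + 2)*(p + 3)*(p + 4)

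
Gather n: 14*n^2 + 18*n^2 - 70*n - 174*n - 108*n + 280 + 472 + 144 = 32*n^2 - 352*n + 896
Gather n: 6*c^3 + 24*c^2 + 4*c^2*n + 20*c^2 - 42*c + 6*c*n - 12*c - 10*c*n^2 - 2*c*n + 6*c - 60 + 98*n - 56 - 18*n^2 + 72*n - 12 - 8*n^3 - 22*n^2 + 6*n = 6*c^3 + 44*c^2 - 48*c - 8*n^3 + n^2*(-10*c - 40) + n*(4*c^2 + 4*c + 176) - 128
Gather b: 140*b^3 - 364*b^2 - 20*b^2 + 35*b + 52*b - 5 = 140*b^3 - 384*b^2 + 87*b - 5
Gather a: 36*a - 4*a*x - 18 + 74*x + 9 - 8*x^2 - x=a*(36 - 4*x) - 8*x^2 + 73*x - 9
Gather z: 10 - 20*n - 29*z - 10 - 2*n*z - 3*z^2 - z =-20*n - 3*z^2 + z*(-2*n - 30)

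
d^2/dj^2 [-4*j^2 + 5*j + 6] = -8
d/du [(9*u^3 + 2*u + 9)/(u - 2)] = (18*u^3 - 54*u^2 - 13)/(u^2 - 4*u + 4)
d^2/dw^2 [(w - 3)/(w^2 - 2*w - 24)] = 2*((5 - 3*w)*(-w^2 + 2*w + 24) - 4*(w - 3)*(w - 1)^2)/(-w^2 + 2*w + 24)^3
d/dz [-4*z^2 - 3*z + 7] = -8*z - 3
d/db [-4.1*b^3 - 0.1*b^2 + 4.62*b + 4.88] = -12.3*b^2 - 0.2*b + 4.62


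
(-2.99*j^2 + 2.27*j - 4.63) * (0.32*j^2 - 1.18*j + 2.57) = -0.9568*j^4 + 4.2546*j^3 - 11.8445*j^2 + 11.2973*j - 11.8991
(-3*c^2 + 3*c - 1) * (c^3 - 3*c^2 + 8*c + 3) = -3*c^5 + 12*c^4 - 34*c^3 + 18*c^2 + c - 3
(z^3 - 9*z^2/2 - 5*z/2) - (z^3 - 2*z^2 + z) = -5*z^2/2 - 7*z/2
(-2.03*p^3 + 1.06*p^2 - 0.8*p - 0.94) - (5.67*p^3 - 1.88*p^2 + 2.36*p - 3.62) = -7.7*p^3 + 2.94*p^2 - 3.16*p + 2.68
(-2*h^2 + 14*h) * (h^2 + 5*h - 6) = -2*h^4 + 4*h^3 + 82*h^2 - 84*h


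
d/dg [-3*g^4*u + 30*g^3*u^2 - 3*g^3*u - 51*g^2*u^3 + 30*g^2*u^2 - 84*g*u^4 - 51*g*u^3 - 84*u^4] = 3*u*(-4*g^3 + 30*g^2*u - 3*g^2 - 34*g*u^2 + 20*g*u - 28*u^3 - 17*u^2)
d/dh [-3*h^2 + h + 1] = 1 - 6*h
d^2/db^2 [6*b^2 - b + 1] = 12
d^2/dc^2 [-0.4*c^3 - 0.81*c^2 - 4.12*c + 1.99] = -2.4*c - 1.62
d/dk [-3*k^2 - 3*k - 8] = -6*k - 3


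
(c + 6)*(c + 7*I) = c^2 + 6*c + 7*I*c + 42*I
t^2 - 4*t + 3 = (t - 3)*(t - 1)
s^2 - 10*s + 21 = (s - 7)*(s - 3)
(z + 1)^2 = z^2 + 2*z + 1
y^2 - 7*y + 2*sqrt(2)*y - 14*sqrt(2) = (y - 7)*(y + 2*sqrt(2))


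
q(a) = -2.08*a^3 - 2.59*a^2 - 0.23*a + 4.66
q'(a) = -6.24*a^2 - 5.18*a - 0.23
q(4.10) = -183.18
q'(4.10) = -126.36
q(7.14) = -886.13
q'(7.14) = -355.33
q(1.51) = -8.75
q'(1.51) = -22.28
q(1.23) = -3.41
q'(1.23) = -16.04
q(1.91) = -19.72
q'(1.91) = -32.89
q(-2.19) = 14.59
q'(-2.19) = -18.81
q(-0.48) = 4.40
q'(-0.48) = 0.82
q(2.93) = -70.57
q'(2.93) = -68.98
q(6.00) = -539.24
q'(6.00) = -255.95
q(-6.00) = 362.08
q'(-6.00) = -193.79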